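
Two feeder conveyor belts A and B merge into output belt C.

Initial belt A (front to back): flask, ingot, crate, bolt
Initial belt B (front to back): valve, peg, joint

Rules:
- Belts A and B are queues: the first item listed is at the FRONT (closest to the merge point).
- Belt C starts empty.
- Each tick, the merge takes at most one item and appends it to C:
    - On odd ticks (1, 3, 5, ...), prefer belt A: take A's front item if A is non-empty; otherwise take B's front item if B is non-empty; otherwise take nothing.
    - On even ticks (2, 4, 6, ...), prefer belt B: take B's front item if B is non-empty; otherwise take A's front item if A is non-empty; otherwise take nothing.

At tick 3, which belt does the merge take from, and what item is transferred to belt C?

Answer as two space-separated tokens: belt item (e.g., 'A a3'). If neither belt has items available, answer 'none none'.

Tick 1: prefer A, take flask from A; A=[ingot,crate,bolt] B=[valve,peg,joint] C=[flask]
Tick 2: prefer B, take valve from B; A=[ingot,crate,bolt] B=[peg,joint] C=[flask,valve]
Tick 3: prefer A, take ingot from A; A=[crate,bolt] B=[peg,joint] C=[flask,valve,ingot]

Answer: A ingot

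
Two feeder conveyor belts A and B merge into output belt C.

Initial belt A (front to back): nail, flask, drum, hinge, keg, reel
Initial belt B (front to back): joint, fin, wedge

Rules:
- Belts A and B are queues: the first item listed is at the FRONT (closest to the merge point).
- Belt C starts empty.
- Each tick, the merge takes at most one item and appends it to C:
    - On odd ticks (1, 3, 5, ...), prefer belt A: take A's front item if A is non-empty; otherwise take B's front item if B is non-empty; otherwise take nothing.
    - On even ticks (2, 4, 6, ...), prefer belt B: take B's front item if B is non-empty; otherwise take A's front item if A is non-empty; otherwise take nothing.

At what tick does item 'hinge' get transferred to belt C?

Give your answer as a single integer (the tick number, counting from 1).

Answer: 7

Derivation:
Tick 1: prefer A, take nail from A; A=[flask,drum,hinge,keg,reel] B=[joint,fin,wedge] C=[nail]
Tick 2: prefer B, take joint from B; A=[flask,drum,hinge,keg,reel] B=[fin,wedge] C=[nail,joint]
Tick 3: prefer A, take flask from A; A=[drum,hinge,keg,reel] B=[fin,wedge] C=[nail,joint,flask]
Tick 4: prefer B, take fin from B; A=[drum,hinge,keg,reel] B=[wedge] C=[nail,joint,flask,fin]
Tick 5: prefer A, take drum from A; A=[hinge,keg,reel] B=[wedge] C=[nail,joint,flask,fin,drum]
Tick 6: prefer B, take wedge from B; A=[hinge,keg,reel] B=[-] C=[nail,joint,flask,fin,drum,wedge]
Tick 7: prefer A, take hinge from A; A=[keg,reel] B=[-] C=[nail,joint,flask,fin,drum,wedge,hinge]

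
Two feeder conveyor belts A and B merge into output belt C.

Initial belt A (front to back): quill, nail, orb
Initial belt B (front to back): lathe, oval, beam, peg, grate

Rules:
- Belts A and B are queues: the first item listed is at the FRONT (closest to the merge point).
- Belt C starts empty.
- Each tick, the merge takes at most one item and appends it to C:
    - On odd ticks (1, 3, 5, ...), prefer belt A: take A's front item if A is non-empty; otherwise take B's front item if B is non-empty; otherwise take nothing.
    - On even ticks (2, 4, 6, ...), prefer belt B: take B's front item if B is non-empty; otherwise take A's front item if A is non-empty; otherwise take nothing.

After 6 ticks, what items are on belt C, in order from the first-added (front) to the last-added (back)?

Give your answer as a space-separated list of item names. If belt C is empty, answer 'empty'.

Tick 1: prefer A, take quill from A; A=[nail,orb] B=[lathe,oval,beam,peg,grate] C=[quill]
Tick 2: prefer B, take lathe from B; A=[nail,orb] B=[oval,beam,peg,grate] C=[quill,lathe]
Tick 3: prefer A, take nail from A; A=[orb] B=[oval,beam,peg,grate] C=[quill,lathe,nail]
Tick 4: prefer B, take oval from B; A=[orb] B=[beam,peg,grate] C=[quill,lathe,nail,oval]
Tick 5: prefer A, take orb from A; A=[-] B=[beam,peg,grate] C=[quill,lathe,nail,oval,orb]
Tick 6: prefer B, take beam from B; A=[-] B=[peg,grate] C=[quill,lathe,nail,oval,orb,beam]

Answer: quill lathe nail oval orb beam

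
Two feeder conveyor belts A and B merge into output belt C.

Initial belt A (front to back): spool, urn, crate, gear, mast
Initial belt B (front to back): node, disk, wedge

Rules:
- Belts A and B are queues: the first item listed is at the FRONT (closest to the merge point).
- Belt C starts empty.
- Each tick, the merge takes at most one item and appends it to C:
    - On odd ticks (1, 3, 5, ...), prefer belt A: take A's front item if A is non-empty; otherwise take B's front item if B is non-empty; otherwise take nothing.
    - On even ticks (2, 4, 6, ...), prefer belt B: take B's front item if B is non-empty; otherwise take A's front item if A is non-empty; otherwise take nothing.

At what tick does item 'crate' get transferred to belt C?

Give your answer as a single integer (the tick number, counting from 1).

Tick 1: prefer A, take spool from A; A=[urn,crate,gear,mast] B=[node,disk,wedge] C=[spool]
Tick 2: prefer B, take node from B; A=[urn,crate,gear,mast] B=[disk,wedge] C=[spool,node]
Tick 3: prefer A, take urn from A; A=[crate,gear,mast] B=[disk,wedge] C=[spool,node,urn]
Tick 4: prefer B, take disk from B; A=[crate,gear,mast] B=[wedge] C=[spool,node,urn,disk]
Tick 5: prefer A, take crate from A; A=[gear,mast] B=[wedge] C=[spool,node,urn,disk,crate]

Answer: 5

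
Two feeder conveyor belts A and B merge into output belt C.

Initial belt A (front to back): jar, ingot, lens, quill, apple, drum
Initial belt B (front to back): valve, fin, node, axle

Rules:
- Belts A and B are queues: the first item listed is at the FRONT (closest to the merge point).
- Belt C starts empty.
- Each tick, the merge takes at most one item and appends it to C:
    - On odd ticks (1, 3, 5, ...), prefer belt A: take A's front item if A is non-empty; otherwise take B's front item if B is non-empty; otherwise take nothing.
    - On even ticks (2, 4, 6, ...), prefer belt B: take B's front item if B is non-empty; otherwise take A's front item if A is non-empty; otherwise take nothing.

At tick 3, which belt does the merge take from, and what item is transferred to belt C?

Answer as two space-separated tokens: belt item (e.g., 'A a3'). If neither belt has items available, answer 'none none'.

Answer: A ingot

Derivation:
Tick 1: prefer A, take jar from A; A=[ingot,lens,quill,apple,drum] B=[valve,fin,node,axle] C=[jar]
Tick 2: prefer B, take valve from B; A=[ingot,lens,quill,apple,drum] B=[fin,node,axle] C=[jar,valve]
Tick 3: prefer A, take ingot from A; A=[lens,quill,apple,drum] B=[fin,node,axle] C=[jar,valve,ingot]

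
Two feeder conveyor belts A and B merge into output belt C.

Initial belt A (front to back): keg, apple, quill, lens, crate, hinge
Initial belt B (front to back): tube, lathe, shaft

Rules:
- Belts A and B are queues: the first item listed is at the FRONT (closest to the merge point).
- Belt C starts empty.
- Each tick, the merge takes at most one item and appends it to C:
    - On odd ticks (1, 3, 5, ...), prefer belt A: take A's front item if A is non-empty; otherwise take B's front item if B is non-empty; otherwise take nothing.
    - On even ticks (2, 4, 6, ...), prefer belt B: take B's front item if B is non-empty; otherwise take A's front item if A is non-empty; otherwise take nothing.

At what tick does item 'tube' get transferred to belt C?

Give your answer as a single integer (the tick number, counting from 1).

Tick 1: prefer A, take keg from A; A=[apple,quill,lens,crate,hinge] B=[tube,lathe,shaft] C=[keg]
Tick 2: prefer B, take tube from B; A=[apple,quill,lens,crate,hinge] B=[lathe,shaft] C=[keg,tube]

Answer: 2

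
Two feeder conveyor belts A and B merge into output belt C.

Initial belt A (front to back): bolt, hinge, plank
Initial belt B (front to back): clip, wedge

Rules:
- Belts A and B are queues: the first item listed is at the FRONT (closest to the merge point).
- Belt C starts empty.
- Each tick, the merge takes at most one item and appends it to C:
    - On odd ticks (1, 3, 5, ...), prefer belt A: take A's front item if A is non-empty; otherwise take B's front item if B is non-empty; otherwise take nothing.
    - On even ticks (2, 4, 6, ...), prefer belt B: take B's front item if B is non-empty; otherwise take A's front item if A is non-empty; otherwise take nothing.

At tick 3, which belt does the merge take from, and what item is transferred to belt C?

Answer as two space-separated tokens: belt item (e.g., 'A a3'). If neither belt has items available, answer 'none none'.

Tick 1: prefer A, take bolt from A; A=[hinge,plank] B=[clip,wedge] C=[bolt]
Tick 2: prefer B, take clip from B; A=[hinge,plank] B=[wedge] C=[bolt,clip]
Tick 3: prefer A, take hinge from A; A=[plank] B=[wedge] C=[bolt,clip,hinge]

Answer: A hinge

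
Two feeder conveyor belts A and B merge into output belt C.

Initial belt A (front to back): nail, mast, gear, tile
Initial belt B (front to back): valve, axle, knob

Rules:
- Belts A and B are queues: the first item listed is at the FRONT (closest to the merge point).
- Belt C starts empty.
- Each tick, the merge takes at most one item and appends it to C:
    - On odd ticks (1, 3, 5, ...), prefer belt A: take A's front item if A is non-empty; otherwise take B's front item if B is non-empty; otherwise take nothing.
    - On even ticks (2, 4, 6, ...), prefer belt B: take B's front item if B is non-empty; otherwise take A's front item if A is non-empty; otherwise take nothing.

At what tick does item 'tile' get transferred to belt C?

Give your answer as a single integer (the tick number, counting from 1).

Answer: 7

Derivation:
Tick 1: prefer A, take nail from A; A=[mast,gear,tile] B=[valve,axle,knob] C=[nail]
Tick 2: prefer B, take valve from B; A=[mast,gear,tile] B=[axle,knob] C=[nail,valve]
Tick 3: prefer A, take mast from A; A=[gear,tile] B=[axle,knob] C=[nail,valve,mast]
Tick 4: prefer B, take axle from B; A=[gear,tile] B=[knob] C=[nail,valve,mast,axle]
Tick 5: prefer A, take gear from A; A=[tile] B=[knob] C=[nail,valve,mast,axle,gear]
Tick 6: prefer B, take knob from B; A=[tile] B=[-] C=[nail,valve,mast,axle,gear,knob]
Tick 7: prefer A, take tile from A; A=[-] B=[-] C=[nail,valve,mast,axle,gear,knob,tile]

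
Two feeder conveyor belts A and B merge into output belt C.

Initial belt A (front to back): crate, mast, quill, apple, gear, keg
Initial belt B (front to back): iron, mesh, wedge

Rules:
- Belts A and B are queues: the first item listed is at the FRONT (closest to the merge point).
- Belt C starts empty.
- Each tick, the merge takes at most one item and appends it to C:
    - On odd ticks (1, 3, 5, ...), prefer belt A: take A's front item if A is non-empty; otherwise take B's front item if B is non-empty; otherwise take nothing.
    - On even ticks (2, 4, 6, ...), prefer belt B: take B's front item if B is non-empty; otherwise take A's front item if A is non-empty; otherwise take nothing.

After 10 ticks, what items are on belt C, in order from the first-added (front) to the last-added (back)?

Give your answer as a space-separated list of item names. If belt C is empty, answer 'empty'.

Tick 1: prefer A, take crate from A; A=[mast,quill,apple,gear,keg] B=[iron,mesh,wedge] C=[crate]
Tick 2: prefer B, take iron from B; A=[mast,quill,apple,gear,keg] B=[mesh,wedge] C=[crate,iron]
Tick 3: prefer A, take mast from A; A=[quill,apple,gear,keg] B=[mesh,wedge] C=[crate,iron,mast]
Tick 4: prefer B, take mesh from B; A=[quill,apple,gear,keg] B=[wedge] C=[crate,iron,mast,mesh]
Tick 5: prefer A, take quill from A; A=[apple,gear,keg] B=[wedge] C=[crate,iron,mast,mesh,quill]
Tick 6: prefer B, take wedge from B; A=[apple,gear,keg] B=[-] C=[crate,iron,mast,mesh,quill,wedge]
Tick 7: prefer A, take apple from A; A=[gear,keg] B=[-] C=[crate,iron,mast,mesh,quill,wedge,apple]
Tick 8: prefer B, take gear from A; A=[keg] B=[-] C=[crate,iron,mast,mesh,quill,wedge,apple,gear]
Tick 9: prefer A, take keg from A; A=[-] B=[-] C=[crate,iron,mast,mesh,quill,wedge,apple,gear,keg]
Tick 10: prefer B, both empty, nothing taken; A=[-] B=[-] C=[crate,iron,mast,mesh,quill,wedge,apple,gear,keg]

Answer: crate iron mast mesh quill wedge apple gear keg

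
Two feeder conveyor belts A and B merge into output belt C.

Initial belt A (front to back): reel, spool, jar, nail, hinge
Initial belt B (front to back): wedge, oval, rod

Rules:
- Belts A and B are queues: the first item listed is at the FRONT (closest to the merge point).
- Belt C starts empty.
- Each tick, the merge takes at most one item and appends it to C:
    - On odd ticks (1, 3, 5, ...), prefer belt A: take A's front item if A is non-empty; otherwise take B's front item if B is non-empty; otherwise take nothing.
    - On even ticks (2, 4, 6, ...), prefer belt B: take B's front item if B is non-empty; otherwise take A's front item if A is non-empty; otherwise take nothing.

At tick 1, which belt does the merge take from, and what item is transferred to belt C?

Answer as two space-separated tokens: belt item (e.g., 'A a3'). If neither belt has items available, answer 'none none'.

Answer: A reel

Derivation:
Tick 1: prefer A, take reel from A; A=[spool,jar,nail,hinge] B=[wedge,oval,rod] C=[reel]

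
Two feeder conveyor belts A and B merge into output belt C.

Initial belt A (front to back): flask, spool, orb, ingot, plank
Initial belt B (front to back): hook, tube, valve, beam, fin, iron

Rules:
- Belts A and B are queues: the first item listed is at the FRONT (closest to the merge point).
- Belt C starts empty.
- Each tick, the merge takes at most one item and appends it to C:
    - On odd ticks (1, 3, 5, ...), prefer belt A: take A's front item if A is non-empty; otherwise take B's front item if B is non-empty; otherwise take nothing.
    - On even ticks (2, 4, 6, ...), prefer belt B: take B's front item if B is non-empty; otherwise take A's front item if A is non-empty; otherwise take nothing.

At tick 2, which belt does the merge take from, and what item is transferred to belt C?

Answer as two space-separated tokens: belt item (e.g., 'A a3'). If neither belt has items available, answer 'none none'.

Answer: B hook

Derivation:
Tick 1: prefer A, take flask from A; A=[spool,orb,ingot,plank] B=[hook,tube,valve,beam,fin,iron] C=[flask]
Tick 2: prefer B, take hook from B; A=[spool,orb,ingot,plank] B=[tube,valve,beam,fin,iron] C=[flask,hook]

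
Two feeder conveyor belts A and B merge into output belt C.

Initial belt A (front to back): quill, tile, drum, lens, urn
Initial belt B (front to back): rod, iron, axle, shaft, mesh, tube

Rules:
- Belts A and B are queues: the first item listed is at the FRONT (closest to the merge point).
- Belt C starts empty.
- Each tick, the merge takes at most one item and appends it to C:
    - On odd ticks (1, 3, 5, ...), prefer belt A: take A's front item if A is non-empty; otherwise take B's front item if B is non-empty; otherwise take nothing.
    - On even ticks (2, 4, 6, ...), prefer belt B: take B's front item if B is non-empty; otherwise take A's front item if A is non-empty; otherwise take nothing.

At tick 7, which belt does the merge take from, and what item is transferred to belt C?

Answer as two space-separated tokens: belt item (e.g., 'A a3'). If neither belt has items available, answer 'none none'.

Tick 1: prefer A, take quill from A; A=[tile,drum,lens,urn] B=[rod,iron,axle,shaft,mesh,tube] C=[quill]
Tick 2: prefer B, take rod from B; A=[tile,drum,lens,urn] B=[iron,axle,shaft,mesh,tube] C=[quill,rod]
Tick 3: prefer A, take tile from A; A=[drum,lens,urn] B=[iron,axle,shaft,mesh,tube] C=[quill,rod,tile]
Tick 4: prefer B, take iron from B; A=[drum,lens,urn] B=[axle,shaft,mesh,tube] C=[quill,rod,tile,iron]
Tick 5: prefer A, take drum from A; A=[lens,urn] B=[axle,shaft,mesh,tube] C=[quill,rod,tile,iron,drum]
Tick 6: prefer B, take axle from B; A=[lens,urn] B=[shaft,mesh,tube] C=[quill,rod,tile,iron,drum,axle]
Tick 7: prefer A, take lens from A; A=[urn] B=[shaft,mesh,tube] C=[quill,rod,tile,iron,drum,axle,lens]

Answer: A lens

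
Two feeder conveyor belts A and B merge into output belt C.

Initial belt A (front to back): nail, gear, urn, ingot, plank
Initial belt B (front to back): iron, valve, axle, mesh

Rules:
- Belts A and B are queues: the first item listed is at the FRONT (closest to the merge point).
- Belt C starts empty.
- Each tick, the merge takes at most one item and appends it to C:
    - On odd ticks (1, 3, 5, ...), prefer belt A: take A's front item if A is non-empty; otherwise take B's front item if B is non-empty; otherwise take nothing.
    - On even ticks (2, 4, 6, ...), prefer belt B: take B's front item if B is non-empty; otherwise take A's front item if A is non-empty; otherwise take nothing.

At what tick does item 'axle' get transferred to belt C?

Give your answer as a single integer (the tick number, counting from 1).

Answer: 6

Derivation:
Tick 1: prefer A, take nail from A; A=[gear,urn,ingot,plank] B=[iron,valve,axle,mesh] C=[nail]
Tick 2: prefer B, take iron from B; A=[gear,urn,ingot,plank] B=[valve,axle,mesh] C=[nail,iron]
Tick 3: prefer A, take gear from A; A=[urn,ingot,plank] B=[valve,axle,mesh] C=[nail,iron,gear]
Tick 4: prefer B, take valve from B; A=[urn,ingot,plank] B=[axle,mesh] C=[nail,iron,gear,valve]
Tick 5: prefer A, take urn from A; A=[ingot,plank] B=[axle,mesh] C=[nail,iron,gear,valve,urn]
Tick 6: prefer B, take axle from B; A=[ingot,plank] B=[mesh] C=[nail,iron,gear,valve,urn,axle]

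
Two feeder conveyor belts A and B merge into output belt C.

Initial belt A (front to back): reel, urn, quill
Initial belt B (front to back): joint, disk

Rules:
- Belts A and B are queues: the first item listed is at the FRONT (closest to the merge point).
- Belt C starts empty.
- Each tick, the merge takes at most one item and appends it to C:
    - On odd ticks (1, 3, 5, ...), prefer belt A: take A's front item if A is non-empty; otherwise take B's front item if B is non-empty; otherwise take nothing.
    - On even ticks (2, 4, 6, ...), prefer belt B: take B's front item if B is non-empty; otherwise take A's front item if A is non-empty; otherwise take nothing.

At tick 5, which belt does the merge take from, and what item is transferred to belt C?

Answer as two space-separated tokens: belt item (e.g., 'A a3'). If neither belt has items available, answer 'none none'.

Answer: A quill

Derivation:
Tick 1: prefer A, take reel from A; A=[urn,quill] B=[joint,disk] C=[reel]
Tick 2: prefer B, take joint from B; A=[urn,quill] B=[disk] C=[reel,joint]
Tick 3: prefer A, take urn from A; A=[quill] B=[disk] C=[reel,joint,urn]
Tick 4: prefer B, take disk from B; A=[quill] B=[-] C=[reel,joint,urn,disk]
Tick 5: prefer A, take quill from A; A=[-] B=[-] C=[reel,joint,urn,disk,quill]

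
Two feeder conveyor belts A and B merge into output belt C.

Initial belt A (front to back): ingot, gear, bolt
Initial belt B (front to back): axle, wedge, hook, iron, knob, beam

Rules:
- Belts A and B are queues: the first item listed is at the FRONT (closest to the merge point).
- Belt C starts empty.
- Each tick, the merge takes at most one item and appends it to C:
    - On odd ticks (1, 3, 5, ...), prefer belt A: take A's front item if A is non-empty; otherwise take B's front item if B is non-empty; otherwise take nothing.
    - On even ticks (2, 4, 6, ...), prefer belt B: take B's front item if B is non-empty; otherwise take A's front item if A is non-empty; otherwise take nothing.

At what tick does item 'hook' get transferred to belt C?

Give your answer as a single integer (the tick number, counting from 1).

Tick 1: prefer A, take ingot from A; A=[gear,bolt] B=[axle,wedge,hook,iron,knob,beam] C=[ingot]
Tick 2: prefer B, take axle from B; A=[gear,bolt] B=[wedge,hook,iron,knob,beam] C=[ingot,axle]
Tick 3: prefer A, take gear from A; A=[bolt] B=[wedge,hook,iron,knob,beam] C=[ingot,axle,gear]
Tick 4: prefer B, take wedge from B; A=[bolt] B=[hook,iron,knob,beam] C=[ingot,axle,gear,wedge]
Tick 5: prefer A, take bolt from A; A=[-] B=[hook,iron,knob,beam] C=[ingot,axle,gear,wedge,bolt]
Tick 6: prefer B, take hook from B; A=[-] B=[iron,knob,beam] C=[ingot,axle,gear,wedge,bolt,hook]

Answer: 6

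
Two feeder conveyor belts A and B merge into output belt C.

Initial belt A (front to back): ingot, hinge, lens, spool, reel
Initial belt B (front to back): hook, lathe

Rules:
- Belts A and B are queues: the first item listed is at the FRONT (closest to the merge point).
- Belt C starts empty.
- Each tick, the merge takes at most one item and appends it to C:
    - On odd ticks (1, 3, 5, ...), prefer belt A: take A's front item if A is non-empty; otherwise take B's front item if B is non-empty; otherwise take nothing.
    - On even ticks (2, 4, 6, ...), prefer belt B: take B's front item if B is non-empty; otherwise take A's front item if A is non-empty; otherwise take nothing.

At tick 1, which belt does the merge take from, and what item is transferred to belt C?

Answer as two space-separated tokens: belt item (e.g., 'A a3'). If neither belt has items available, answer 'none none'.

Answer: A ingot

Derivation:
Tick 1: prefer A, take ingot from A; A=[hinge,lens,spool,reel] B=[hook,lathe] C=[ingot]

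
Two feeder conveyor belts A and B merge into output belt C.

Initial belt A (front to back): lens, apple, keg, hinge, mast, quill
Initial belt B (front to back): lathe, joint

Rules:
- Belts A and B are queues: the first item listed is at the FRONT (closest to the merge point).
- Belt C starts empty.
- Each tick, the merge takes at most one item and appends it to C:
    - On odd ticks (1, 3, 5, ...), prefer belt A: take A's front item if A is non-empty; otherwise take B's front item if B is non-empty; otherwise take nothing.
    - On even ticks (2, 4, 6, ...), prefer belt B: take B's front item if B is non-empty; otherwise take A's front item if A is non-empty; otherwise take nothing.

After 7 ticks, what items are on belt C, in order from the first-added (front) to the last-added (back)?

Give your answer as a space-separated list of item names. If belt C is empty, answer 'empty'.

Answer: lens lathe apple joint keg hinge mast

Derivation:
Tick 1: prefer A, take lens from A; A=[apple,keg,hinge,mast,quill] B=[lathe,joint] C=[lens]
Tick 2: prefer B, take lathe from B; A=[apple,keg,hinge,mast,quill] B=[joint] C=[lens,lathe]
Tick 3: prefer A, take apple from A; A=[keg,hinge,mast,quill] B=[joint] C=[lens,lathe,apple]
Tick 4: prefer B, take joint from B; A=[keg,hinge,mast,quill] B=[-] C=[lens,lathe,apple,joint]
Tick 5: prefer A, take keg from A; A=[hinge,mast,quill] B=[-] C=[lens,lathe,apple,joint,keg]
Tick 6: prefer B, take hinge from A; A=[mast,quill] B=[-] C=[lens,lathe,apple,joint,keg,hinge]
Tick 7: prefer A, take mast from A; A=[quill] B=[-] C=[lens,lathe,apple,joint,keg,hinge,mast]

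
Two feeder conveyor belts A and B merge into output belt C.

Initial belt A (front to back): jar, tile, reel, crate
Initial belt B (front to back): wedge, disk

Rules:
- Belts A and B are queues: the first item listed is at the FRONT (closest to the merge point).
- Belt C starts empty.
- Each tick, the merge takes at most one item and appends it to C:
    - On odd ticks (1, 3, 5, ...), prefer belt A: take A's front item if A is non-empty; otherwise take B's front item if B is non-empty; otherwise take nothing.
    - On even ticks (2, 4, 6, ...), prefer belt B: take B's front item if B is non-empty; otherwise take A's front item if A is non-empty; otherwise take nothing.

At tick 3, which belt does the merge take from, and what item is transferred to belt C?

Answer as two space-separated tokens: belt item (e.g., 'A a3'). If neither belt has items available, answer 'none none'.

Answer: A tile

Derivation:
Tick 1: prefer A, take jar from A; A=[tile,reel,crate] B=[wedge,disk] C=[jar]
Tick 2: prefer B, take wedge from B; A=[tile,reel,crate] B=[disk] C=[jar,wedge]
Tick 3: prefer A, take tile from A; A=[reel,crate] B=[disk] C=[jar,wedge,tile]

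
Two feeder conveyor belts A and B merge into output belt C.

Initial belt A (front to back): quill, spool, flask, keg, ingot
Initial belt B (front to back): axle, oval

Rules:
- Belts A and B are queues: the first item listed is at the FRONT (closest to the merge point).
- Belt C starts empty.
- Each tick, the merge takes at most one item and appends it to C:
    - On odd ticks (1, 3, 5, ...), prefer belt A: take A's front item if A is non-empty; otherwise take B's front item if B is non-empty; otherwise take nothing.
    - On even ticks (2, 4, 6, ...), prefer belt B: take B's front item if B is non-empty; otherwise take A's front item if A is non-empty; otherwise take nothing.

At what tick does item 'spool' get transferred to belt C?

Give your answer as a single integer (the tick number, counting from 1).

Tick 1: prefer A, take quill from A; A=[spool,flask,keg,ingot] B=[axle,oval] C=[quill]
Tick 2: prefer B, take axle from B; A=[spool,flask,keg,ingot] B=[oval] C=[quill,axle]
Tick 3: prefer A, take spool from A; A=[flask,keg,ingot] B=[oval] C=[quill,axle,spool]

Answer: 3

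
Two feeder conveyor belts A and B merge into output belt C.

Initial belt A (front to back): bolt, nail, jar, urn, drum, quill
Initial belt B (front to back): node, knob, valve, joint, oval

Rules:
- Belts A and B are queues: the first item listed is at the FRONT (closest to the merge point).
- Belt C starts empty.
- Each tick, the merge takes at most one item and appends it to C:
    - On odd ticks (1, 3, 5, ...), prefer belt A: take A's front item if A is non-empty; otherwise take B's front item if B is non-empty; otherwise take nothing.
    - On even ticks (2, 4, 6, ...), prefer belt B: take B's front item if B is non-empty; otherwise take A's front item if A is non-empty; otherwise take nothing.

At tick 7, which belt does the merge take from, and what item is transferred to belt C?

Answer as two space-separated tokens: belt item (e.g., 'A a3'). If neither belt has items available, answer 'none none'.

Tick 1: prefer A, take bolt from A; A=[nail,jar,urn,drum,quill] B=[node,knob,valve,joint,oval] C=[bolt]
Tick 2: prefer B, take node from B; A=[nail,jar,urn,drum,quill] B=[knob,valve,joint,oval] C=[bolt,node]
Tick 3: prefer A, take nail from A; A=[jar,urn,drum,quill] B=[knob,valve,joint,oval] C=[bolt,node,nail]
Tick 4: prefer B, take knob from B; A=[jar,urn,drum,quill] B=[valve,joint,oval] C=[bolt,node,nail,knob]
Tick 5: prefer A, take jar from A; A=[urn,drum,quill] B=[valve,joint,oval] C=[bolt,node,nail,knob,jar]
Tick 6: prefer B, take valve from B; A=[urn,drum,quill] B=[joint,oval] C=[bolt,node,nail,knob,jar,valve]
Tick 7: prefer A, take urn from A; A=[drum,quill] B=[joint,oval] C=[bolt,node,nail,knob,jar,valve,urn]

Answer: A urn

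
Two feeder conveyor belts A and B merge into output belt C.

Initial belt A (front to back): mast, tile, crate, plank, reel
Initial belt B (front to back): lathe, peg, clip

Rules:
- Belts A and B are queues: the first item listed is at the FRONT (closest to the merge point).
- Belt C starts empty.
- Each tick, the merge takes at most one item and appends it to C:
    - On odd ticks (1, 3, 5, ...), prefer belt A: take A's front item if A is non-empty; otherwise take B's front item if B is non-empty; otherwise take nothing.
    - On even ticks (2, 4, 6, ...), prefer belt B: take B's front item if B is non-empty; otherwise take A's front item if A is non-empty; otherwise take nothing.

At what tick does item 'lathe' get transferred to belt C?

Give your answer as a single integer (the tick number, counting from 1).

Tick 1: prefer A, take mast from A; A=[tile,crate,plank,reel] B=[lathe,peg,clip] C=[mast]
Tick 2: prefer B, take lathe from B; A=[tile,crate,plank,reel] B=[peg,clip] C=[mast,lathe]

Answer: 2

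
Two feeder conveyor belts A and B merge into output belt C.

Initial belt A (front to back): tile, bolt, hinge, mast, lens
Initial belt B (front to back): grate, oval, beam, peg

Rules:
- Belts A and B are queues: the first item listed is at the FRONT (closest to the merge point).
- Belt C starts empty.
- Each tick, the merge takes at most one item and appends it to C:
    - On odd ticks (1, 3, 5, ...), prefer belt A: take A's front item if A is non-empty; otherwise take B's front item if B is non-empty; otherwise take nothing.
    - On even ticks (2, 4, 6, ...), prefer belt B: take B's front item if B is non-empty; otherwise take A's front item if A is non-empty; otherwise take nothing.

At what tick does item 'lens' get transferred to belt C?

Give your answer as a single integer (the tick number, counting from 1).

Answer: 9

Derivation:
Tick 1: prefer A, take tile from A; A=[bolt,hinge,mast,lens] B=[grate,oval,beam,peg] C=[tile]
Tick 2: prefer B, take grate from B; A=[bolt,hinge,mast,lens] B=[oval,beam,peg] C=[tile,grate]
Tick 3: prefer A, take bolt from A; A=[hinge,mast,lens] B=[oval,beam,peg] C=[tile,grate,bolt]
Tick 4: prefer B, take oval from B; A=[hinge,mast,lens] B=[beam,peg] C=[tile,grate,bolt,oval]
Tick 5: prefer A, take hinge from A; A=[mast,lens] B=[beam,peg] C=[tile,grate,bolt,oval,hinge]
Tick 6: prefer B, take beam from B; A=[mast,lens] B=[peg] C=[tile,grate,bolt,oval,hinge,beam]
Tick 7: prefer A, take mast from A; A=[lens] B=[peg] C=[tile,grate,bolt,oval,hinge,beam,mast]
Tick 8: prefer B, take peg from B; A=[lens] B=[-] C=[tile,grate,bolt,oval,hinge,beam,mast,peg]
Tick 9: prefer A, take lens from A; A=[-] B=[-] C=[tile,grate,bolt,oval,hinge,beam,mast,peg,lens]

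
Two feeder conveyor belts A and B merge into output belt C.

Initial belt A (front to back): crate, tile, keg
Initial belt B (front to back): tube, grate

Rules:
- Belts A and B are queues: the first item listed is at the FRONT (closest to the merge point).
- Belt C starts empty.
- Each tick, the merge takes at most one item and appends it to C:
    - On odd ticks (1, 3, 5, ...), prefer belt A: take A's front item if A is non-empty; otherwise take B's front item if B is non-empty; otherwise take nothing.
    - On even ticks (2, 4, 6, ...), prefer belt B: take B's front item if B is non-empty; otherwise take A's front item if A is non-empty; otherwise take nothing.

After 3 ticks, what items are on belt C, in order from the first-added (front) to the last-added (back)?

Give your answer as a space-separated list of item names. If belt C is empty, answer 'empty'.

Answer: crate tube tile

Derivation:
Tick 1: prefer A, take crate from A; A=[tile,keg] B=[tube,grate] C=[crate]
Tick 2: prefer B, take tube from B; A=[tile,keg] B=[grate] C=[crate,tube]
Tick 3: prefer A, take tile from A; A=[keg] B=[grate] C=[crate,tube,tile]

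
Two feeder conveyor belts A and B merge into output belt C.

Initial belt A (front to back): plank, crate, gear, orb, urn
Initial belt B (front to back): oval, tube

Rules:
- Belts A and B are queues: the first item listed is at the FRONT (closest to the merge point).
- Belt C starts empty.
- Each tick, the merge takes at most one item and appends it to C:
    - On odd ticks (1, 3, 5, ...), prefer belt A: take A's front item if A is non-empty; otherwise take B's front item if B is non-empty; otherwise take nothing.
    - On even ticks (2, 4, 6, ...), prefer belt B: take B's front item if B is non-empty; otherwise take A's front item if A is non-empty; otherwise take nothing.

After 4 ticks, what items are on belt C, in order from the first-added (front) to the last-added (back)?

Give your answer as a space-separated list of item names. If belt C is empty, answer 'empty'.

Tick 1: prefer A, take plank from A; A=[crate,gear,orb,urn] B=[oval,tube] C=[plank]
Tick 2: prefer B, take oval from B; A=[crate,gear,orb,urn] B=[tube] C=[plank,oval]
Tick 3: prefer A, take crate from A; A=[gear,orb,urn] B=[tube] C=[plank,oval,crate]
Tick 4: prefer B, take tube from B; A=[gear,orb,urn] B=[-] C=[plank,oval,crate,tube]

Answer: plank oval crate tube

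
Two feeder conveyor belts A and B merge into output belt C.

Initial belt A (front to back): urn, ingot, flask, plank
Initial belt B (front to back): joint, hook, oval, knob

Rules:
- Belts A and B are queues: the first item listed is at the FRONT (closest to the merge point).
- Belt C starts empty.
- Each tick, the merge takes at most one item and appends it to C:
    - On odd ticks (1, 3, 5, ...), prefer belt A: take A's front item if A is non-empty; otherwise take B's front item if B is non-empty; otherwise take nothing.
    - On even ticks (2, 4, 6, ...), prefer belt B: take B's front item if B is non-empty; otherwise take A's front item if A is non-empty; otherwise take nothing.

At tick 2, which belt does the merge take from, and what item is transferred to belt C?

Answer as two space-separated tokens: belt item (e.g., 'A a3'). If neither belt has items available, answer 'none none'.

Tick 1: prefer A, take urn from A; A=[ingot,flask,plank] B=[joint,hook,oval,knob] C=[urn]
Tick 2: prefer B, take joint from B; A=[ingot,flask,plank] B=[hook,oval,knob] C=[urn,joint]

Answer: B joint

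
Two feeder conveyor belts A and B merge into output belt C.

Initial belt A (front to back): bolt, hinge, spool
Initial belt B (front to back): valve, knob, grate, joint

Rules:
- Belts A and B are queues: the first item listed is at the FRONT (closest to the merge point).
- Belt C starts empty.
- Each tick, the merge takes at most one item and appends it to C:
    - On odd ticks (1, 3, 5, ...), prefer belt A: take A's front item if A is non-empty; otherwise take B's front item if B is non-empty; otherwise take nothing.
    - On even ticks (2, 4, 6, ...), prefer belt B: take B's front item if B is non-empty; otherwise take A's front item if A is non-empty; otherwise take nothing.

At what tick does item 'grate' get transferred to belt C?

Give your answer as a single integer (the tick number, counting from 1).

Answer: 6

Derivation:
Tick 1: prefer A, take bolt from A; A=[hinge,spool] B=[valve,knob,grate,joint] C=[bolt]
Tick 2: prefer B, take valve from B; A=[hinge,spool] B=[knob,grate,joint] C=[bolt,valve]
Tick 3: prefer A, take hinge from A; A=[spool] B=[knob,grate,joint] C=[bolt,valve,hinge]
Tick 4: prefer B, take knob from B; A=[spool] B=[grate,joint] C=[bolt,valve,hinge,knob]
Tick 5: prefer A, take spool from A; A=[-] B=[grate,joint] C=[bolt,valve,hinge,knob,spool]
Tick 6: prefer B, take grate from B; A=[-] B=[joint] C=[bolt,valve,hinge,knob,spool,grate]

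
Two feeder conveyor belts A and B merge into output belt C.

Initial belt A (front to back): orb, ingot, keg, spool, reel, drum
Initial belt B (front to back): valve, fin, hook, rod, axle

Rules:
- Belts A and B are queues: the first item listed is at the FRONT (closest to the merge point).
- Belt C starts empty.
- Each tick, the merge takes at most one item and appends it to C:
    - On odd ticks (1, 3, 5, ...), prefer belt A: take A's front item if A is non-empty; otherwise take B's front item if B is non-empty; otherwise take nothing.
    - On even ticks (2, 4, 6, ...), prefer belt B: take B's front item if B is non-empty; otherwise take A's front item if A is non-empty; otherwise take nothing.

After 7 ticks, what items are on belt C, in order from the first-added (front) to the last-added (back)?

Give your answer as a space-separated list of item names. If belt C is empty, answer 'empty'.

Tick 1: prefer A, take orb from A; A=[ingot,keg,spool,reel,drum] B=[valve,fin,hook,rod,axle] C=[orb]
Tick 2: prefer B, take valve from B; A=[ingot,keg,spool,reel,drum] B=[fin,hook,rod,axle] C=[orb,valve]
Tick 3: prefer A, take ingot from A; A=[keg,spool,reel,drum] B=[fin,hook,rod,axle] C=[orb,valve,ingot]
Tick 4: prefer B, take fin from B; A=[keg,spool,reel,drum] B=[hook,rod,axle] C=[orb,valve,ingot,fin]
Tick 5: prefer A, take keg from A; A=[spool,reel,drum] B=[hook,rod,axle] C=[orb,valve,ingot,fin,keg]
Tick 6: prefer B, take hook from B; A=[spool,reel,drum] B=[rod,axle] C=[orb,valve,ingot,fin,keg,hook]
Tick 7: prefer A, take spool from A; A=[reel,drum] B=[rod,axle] C=[orb,valve,ingot,fin,keg,hook,spool]

Answer: orb valve ingot fin keg hook spool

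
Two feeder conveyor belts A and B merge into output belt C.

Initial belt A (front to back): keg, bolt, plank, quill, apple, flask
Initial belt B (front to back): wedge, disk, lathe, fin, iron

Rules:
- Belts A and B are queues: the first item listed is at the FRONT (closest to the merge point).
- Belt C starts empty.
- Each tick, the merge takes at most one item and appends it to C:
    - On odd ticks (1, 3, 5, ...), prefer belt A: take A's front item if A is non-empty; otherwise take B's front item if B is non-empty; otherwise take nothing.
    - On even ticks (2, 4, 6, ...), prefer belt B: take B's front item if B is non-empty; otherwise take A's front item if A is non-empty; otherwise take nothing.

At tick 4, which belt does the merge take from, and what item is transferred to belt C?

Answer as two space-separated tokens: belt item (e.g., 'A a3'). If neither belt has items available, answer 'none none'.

Tick 1: prefer A, take keg from A; A=[bolt,plank,quill,apple,flask] B=[wedge,disk,lathe,fin,iron] C=[keg]
Tick 2: prefer B, take wedge from B; A=[bolt,plank,quill,apple,flask] B=[disk,lathe,fin,iron] C=[keg,wedge]
Tick 3: prefer A, take bolt from A; A=[plank,quill,apple,flask] B=[disk,lathe,fin,iron] C=[keg,wedge,bolt]
Tick 4: prefer B, take disk from B; A=[plank,quill,apple,flask] B=[lathe,fin,iron] C=[keg,wedge,bolt,disk]

Answer: B disk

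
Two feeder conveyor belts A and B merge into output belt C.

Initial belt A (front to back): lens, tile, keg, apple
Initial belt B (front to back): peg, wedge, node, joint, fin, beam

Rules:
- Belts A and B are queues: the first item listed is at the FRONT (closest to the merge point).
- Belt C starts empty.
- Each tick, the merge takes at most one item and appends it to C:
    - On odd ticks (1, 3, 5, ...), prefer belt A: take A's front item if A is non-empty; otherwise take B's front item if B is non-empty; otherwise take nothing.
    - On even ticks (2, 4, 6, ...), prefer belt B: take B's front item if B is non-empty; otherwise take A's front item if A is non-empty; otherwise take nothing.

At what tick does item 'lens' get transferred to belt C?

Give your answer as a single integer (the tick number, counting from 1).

Answer: 1

Derivation:
Tick 1: prefer A, take lens from A; A=[tile,keg,apple] B=[peg,wedge,node,joint,fin,beam] C=[lens]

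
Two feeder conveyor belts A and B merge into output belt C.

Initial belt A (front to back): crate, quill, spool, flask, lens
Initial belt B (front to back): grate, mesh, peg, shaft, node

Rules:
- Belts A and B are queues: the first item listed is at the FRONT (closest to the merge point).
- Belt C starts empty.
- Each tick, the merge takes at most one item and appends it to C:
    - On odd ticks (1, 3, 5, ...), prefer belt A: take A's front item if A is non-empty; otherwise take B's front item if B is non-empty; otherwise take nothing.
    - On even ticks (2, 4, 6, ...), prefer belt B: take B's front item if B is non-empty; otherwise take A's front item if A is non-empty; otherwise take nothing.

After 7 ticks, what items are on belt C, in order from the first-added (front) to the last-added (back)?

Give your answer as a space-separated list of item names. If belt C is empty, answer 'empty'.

Tick 1: prefer A, take crate from A; A=[quill,spool,flask,lens] B=[grate,mesh,peg,shaft,node] C=[crate]
Tick 2: prefer B, take grate from B; A=[quill,spool,flask,lens] B=[mesh,peg,shaft,node] C=[crate,grate]
Tick 3: prefer A, take quill from A; A=[spool,flask,lens] B=[mesh,peg,shaft,node] C=[crate,grate,quill]
Tick 4: prefer B, take mesh from B; A=[spool,flask,lens] B=[peg,shaft,node] C=[crate,grate,quill,mesh]
Tick 5: prefer A, take spool from A; A=[flask,lens] B=[peg,shaft,node] C=[crate,grate,quill,mesh,spool]
Tick 6: prefer B, take peg from B; A=[flask,lens] B=[shaft,node] C=[crate,grate,quill,mesh,spool,peg]
Tick 7: prefer A, take flask from A; A=[lens] B=[shaft,node] C=[crate,grate,quill,mesh,spool,peg,flask]

Answer: crate grate quill mesh spool peg flask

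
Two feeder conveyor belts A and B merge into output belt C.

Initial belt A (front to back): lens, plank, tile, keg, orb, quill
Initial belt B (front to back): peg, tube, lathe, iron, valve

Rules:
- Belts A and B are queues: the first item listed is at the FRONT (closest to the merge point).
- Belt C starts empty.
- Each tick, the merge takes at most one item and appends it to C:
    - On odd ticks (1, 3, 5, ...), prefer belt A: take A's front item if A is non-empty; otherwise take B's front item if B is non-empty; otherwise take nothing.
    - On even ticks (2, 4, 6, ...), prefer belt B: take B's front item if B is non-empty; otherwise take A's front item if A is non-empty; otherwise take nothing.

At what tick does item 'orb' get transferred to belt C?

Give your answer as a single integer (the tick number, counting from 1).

Tick 1: prefer A, take lens from A; A=[plank,tile,keg,orb,quill] B=[peg,tube,lathe,iron,valve] C=[lens]
Tick 2: prefer B, take peg from B; A=[plank,tile,keg,orb,quill] B=[tube,lathe,iron,valve] C=[lens,peg]
Tick 3: prefer A, take plank from A; A=[tile,keg,orb,quill] B=[tube,lathe,iron,valve] C=[lens,peg,plank]
Tick 4: prefer B, take tube from B; A=[tile,keg,orb,quill] B=[lathe,iron,valve] C=[lens,peg,plank,tube]
Tick 5: prefer A, take tile from A; A=[keg,orb,quill] B=[lathe,iron,valve] C=[lens,peg,plank,tube,tile]
Tick 6: prefer B, take lathe from B; A=[keg,orb,quill] B=[iron,valve] C=[lens,peg,plank,tube,tile,lathe]
Tick 7: prefer A, take keg from A; A=[orb,quill] B=[iron,valve] C=[lens,peg,plank,tube,tile,lathe,keg]
Tick 8: prefer B, take iron from B; A=[orb,quill] B=[valve] C=[lens,peg,plank,tube,tile,lathe,keg,iron]
Tick 9: prefer A, take orb from A; A=[quill] B=[valve] C=[lens,peg,plank,tube,tile,lathe,keg,iron,orb]

Answer: 9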